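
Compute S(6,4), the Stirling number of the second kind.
65
Using the Stirling recurrence: S(n,k) = k·S(n-1,k) + S(n-1,k-1)
S(6,4) = 4·S(5,4) + S(5,3)
         = 4·10 + 25
         = 40 + 25
         = 65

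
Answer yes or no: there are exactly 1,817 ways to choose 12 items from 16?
No

C(16,12) = 1,820 ≠ 1817.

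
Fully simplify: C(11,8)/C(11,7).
1/2
C(n,k+1)/C(n,k) = (n−k)/(k+1). Here (11−7)/(7+1) = 4/8 = 1/2.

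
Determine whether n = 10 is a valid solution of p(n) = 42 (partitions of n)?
Yes

Explanation: Pentagonal recurrence p(n) = p(n−1) + p(n−2) − p(n−5) − p(n−7) + …: p(10) = p(9) + p(8) − p(5) − p(3) = 30 + 22 − 7 − 3 = 42, which equals 42.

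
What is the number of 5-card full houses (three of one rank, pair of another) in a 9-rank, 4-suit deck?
Triple rank: 9. Triple suits: C(4,3)=4. Pair rank: 8. Pair suits: C(4,2)=6. Total: 1,728.
Final answer: 1,728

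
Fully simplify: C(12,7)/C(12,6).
6/7

Solution: C(n,k+1)/C(n,k) = (n−k)/(k+1). Here (12−6)/(6+1) = 6/7 = 6/7.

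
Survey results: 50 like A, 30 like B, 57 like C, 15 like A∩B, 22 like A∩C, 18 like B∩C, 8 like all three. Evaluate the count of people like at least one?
90

Solution: |A∪B∪C| = 50+30+57-15-22-18+8 = 90.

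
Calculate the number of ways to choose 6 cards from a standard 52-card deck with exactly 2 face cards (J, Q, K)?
6,031,740

Explanation: 12 face cards and 40 non-face cards: C(12,2) × C(40,4) = 66 × 91,390 = 6,031,740.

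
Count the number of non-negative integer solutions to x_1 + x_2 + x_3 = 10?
66

Explanation: C(10+3-1, 3-1) = 66.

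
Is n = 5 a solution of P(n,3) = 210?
P(5,3) = 5·4·3 = 60, which does not equal 210.
Final answer: No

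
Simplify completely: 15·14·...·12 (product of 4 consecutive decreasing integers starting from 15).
32,760
This is P(15,4) = 15!/(11)! = 32,760.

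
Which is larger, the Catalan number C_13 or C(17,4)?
C_13

C_13 = C(26,13)/(13+1) = 10,400,600/14 = 742,900; C(17,4) = 2,380.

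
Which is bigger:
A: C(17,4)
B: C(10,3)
A

A=C(17,4)=2,380, B=C(10,3)=120.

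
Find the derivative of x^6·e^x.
(6x^5 + x^6)e^x

Product rule: d/dx[x^6]·e^x + x^6·d/dx[e^x] = 6x^{5}e^x + x^6e^x.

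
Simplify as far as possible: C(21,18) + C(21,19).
By Pascal's identity: C(22,19) = 1,540.

Answer: 1,540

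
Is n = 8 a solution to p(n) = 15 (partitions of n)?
No

Reasoning: Pentagonal recurrence p(n) = p(n−1) + p(n−2) − p(n−5) − p(n−7) + …: p(8) = p(7) + p(6) − p(3) − p(1) = 15 + 11 − 3 − 1 = 22, which does not equal 15.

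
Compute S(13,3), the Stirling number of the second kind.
261,625

Explanation: Using the Stirling recurrence: S(n,k) = k·S(n-1,k) + S(n-1,k-1)
S(13,3) = 3·S(12,3) + S(12,2)
         = 3·86526 + 2047
         = 259578 + 2047
         = 261,625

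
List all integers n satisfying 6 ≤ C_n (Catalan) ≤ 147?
4, 5, 6

Solution: C_3=5; C_4=14; C_5=42; C_6=132; C_7=429. So valid n = 4, 5, 6.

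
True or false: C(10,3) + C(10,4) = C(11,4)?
True

Explanation: Pascal's identity C(n,k) + C(n,k+1) = C(n+1,k+1): 120 + 210 = 330 = C(11,4).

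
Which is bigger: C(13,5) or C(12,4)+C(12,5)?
Equal

By Pascal's identity: C(13,5) = C(12,4)+C(12,5) = 1,287. Equal.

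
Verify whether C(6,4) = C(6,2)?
Symmetry C(n,k) = C(n,n-k): C(6,4) = 15 and C(6,2) = 15. Both sides agree, so the statement holds.

Answer: True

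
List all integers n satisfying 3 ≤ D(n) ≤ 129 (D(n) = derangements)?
4, 5

Solution: Using D(n) = (n−1)[D(n−1) + D(n−2)] with D(1)=0, D(2)=1: D(3)=2; D(4)=9; D(5)=44; D(6)=265. So valid n = 4, 5.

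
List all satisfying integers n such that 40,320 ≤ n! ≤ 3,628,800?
8, 9, 10
n! is strictly increasing; 8! = 40,320 and 10! = 3,628,800, so valid n = 8, 9, 10.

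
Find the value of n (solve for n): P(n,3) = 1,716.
13

P(n,3) = n(n−1)(n−2) is increasing in n; n(n−1)(n−2) ≈ (n−1)^3 = 1,716 gives n ≈ 13.0. Check: P(11,3) = 990, P(12,3) = 1,320, P(13,3) = 1,716 ✓. So n = 13.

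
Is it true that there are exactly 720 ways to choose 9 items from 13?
False

Working:
C(13,9) = 715 ≠ 720.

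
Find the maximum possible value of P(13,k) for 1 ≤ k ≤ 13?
6,227,020,800
P(13,k) increases in k, so maximum at k = 13: 13! = 6,227,020,800.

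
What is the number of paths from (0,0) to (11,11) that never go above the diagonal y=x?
58,786

Reasoning: Counted by the Catalan number C_11: C_11 = C(22,11)/(11+1) = 705,432/12 = 58,786.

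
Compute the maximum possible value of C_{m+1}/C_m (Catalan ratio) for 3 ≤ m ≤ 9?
38/11
C_{m+1}/C_m = 2(2m+1)/(m+2), which increases with m. Maximum at m = 9: 2·19/11 = 38/11.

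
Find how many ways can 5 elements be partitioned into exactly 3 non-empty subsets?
This equals S(5,3), the Stirling number of the 2nd kind.
Using the Stirling recurrence: S(n,k) = k·S(n-1,k) + S(n-1,k-1)
S(5,3) = 3·S(4,3) + S(4,2)
         = 3·6 + 7
         = 18 + 7
         = 25

Answer: 25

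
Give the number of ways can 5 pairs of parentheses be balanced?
42

Reasoning: Using the Catalan number formula: C_n = C(2n, n) / (n+1)
C_5 = C(10, 5) / (5+1)
     = 252 / 6
     = 42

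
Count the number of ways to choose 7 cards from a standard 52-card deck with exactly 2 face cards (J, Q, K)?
43,428,528

Reasoning: 12 face cards and 40 non-face cards: C(12,2) × C(40,5) = 66 × 658,008 = 43,428,528.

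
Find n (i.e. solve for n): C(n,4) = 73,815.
C(n,4) = n(n−1)(n−2)(n−3)/4! is increasing in n, and n(n−1)(n−2)(n−3) = 4!·73,815 = 1,771,560 ≈ (n−1.5)^4 gives n ≈ 38.0. Check: C(36,4) = 58,905, C(37,4) = 66,045, C(38,4) = 73,815 ✓. So n = 38.

Answer: 38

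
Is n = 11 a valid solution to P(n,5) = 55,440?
Yes
P(11,5) = 11·10·9·8·7 = 55,440, which equals 55,440.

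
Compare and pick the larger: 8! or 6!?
8!

8!=40,320, 6!=720. 8! > 6!.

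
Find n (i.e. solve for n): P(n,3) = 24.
4
P(n,3) = n(n−1)(n−2) is increasing in n; n(n−1)(n−2) ≈ (n−1)^3 = 24 gives n ≈ 3.9. Check: P(3,3) = 6, P(4,3) = 24 ✓. So n = 4.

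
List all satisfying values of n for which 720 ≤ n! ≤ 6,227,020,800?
6, 7, 8, 9, 10, 11, 12, 13

Solution: n! is strictly increasing; 6! = 720 and 13! = 6,227,020,800, so valid n = 6, 7, 8, 9, 10, 11, 12, 13.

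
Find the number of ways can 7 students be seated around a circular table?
720
Circular arrangements: (7-1)! = 720.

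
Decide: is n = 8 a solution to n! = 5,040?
8! = 8·7! = 8·5,040 = 40,320, which does not equal 5,040.
Final answer: No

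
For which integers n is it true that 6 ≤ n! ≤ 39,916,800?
3, 4, 5, 6, 7, 8, 9, 10, 11

Working:
n! is strictly increasing; 3! = 6 and 11! = 39,916,800, so valid n = 3, 4, 5, 6, 7, 8, 9, 10, 11.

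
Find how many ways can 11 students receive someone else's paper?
Using D(n) = (n-1)[D(n-1) + D(n-2)]:
D(11) = (11-1) × [D(10) + D(9)]
      = 10 × [1334961 + 133496]
      = 10 × 1468457
      = 14,684,570

Answer: 14,684,570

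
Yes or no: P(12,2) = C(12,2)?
No
P(12,2) = 132 but C(12,2) = 66; they differ by a factor of 2! = 2, so the statement does not hold.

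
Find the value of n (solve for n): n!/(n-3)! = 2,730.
n!/(n-3)! = n×(n-1)×(n-2), a product of 3 consecutive integers ≈ (n−1)^3. 2,730^(1/3) + 1 ≈ 15.0; check n = 15: 15×14×13 = 2,730 ✓. So n = 15.

Answer: 15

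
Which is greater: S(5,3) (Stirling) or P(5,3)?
P(5,3)

S(5,3) = 3·S(4,3) + S(4,2) = 3·6 + 7 = 25; P(5,3) = 60.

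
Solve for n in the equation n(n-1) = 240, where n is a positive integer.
n² − n − 240 = 0, so n = (1 ± √(1 + 4·240))/2 = (1 ± √961)/2 = (1 ± 31)/2, i.e. n = 16 or n = -15. Taking the positive root, n = 16 (check: 16×15 = 240).
Final answer: 16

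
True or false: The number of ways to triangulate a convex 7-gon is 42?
True

Explanation: Triangulations of a convex 7-gon are counted by the Catalan number C_5: C_5 = C(10,5)/(5+1) = 252/6 = 42.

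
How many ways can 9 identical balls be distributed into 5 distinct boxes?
C(9+5-1, 5-1) = C(13, 4) = 715.
Final answer: 715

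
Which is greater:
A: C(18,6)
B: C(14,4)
A

Solution: A=C(18,6)=18,564, B=C(14,4)=1,001.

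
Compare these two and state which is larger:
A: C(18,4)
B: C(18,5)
B
A=C(18,4)=3,060, B=C(18,5)=8,568.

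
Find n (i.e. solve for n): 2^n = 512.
9

Explanation: 2^9 = 512, so n = 9.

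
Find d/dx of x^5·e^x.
Product rule: d/dx[x^5]·e^x + x^5·d/dx[e^x] = 5x^{4}e^x + x^5e^x.

Answer: (5x^4 + x^5)e^x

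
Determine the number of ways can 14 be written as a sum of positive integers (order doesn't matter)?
Pentagonal recurrence p(n) = p(n−1) + p(n−2) − p(n−5) − p(n−7) + …: p(14) = p(13) + p(12) − p(9) − p(7) + p(2) = 101 + 77 − 30 − 15 + 2 = 135.

Answer: 135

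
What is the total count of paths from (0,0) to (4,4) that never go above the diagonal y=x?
Counted by the Catalan number C_4: C_4 = C(8,4)/(4+1) = 70/5 = 14.
Final answer: 14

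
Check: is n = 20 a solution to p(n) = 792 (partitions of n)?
Pentagonal recurrence p(n) = p(n−1) + p(n−2) − p(n−5) − p(n−7) + …: p(20) = p(19) + p(18) − p(15) − p(13) + p(8) + p(5) = 490 + 385 − 176 − 101 + 22 + 7 = 627, which does not equal 792.
Final answer: No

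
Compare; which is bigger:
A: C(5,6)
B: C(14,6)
B
A=C(5,6)=0, B=C(14,6)=3,003.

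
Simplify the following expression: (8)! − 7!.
35,280

(8)! − 7! = (8)·7! − 7! = (8−1)·7! = 7·7! = 35,280.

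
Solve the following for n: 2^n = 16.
4

Working:
2^4 = 16, so n = 4.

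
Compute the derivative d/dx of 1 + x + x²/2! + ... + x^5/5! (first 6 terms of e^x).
1 + x + x²/2! + ... + x^4/4!

Working:
Differentiating term by term gives the first 5 terms of e^x.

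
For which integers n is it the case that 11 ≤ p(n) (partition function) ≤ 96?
6, 7, 8, 9, 10, 11, 12
Tabulating p(n) via p(n) = p(n−1) + p(n−2) − p(n−5) − p(n−7) + …: p(5)=7; p(6)=11; p(7)=15; p(8)=22; p(9)=30; p(10)=42; p(11)=56; p(12)=77; p(13)=101. So valid n = 6, 7, 8, 9, 10, 11, 12.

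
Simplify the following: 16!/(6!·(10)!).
8,008

Working:
This is C(16,6) = 8,008.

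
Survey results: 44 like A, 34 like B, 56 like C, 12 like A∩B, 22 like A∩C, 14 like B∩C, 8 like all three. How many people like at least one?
|A∪B∪C| = 44+34+56-12-22-14+8 = 94.

Answer: 94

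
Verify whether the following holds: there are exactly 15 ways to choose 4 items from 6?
True

Solution: C(6,4) = 15.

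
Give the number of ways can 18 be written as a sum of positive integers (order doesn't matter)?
385
Pentagonal recurrence p(n) = p(n−1) + p(n−2) − p(n−5) − p(n−7) + …: p(18) = p(17) + p(16) − p(13) − p(11) + p(6) + p(3) = 297 + 231 − 101 − 56 + 11 + 3 = 385.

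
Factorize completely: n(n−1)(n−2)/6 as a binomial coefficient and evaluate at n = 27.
n(n−1)(n−2)/6 = n!/(3!(n−3)!) = C(n,3). At n = 27: C(27,3) = 2,925.

Answer: C(n,3); C(27,3) = 2,925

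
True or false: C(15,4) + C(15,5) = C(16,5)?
True

Solution: Pascal's identity C(n,k) + C(n,k+1) = C(n+1,k+1): 1,365 + 3,003 = 4,368 = C(16,5).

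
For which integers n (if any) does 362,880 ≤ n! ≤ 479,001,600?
9, 10, 11, 12

Working:
n! is strictly increasing; 9! = 362,880 and 12! = 479,001,600, so valid n = 9, 10, 11, 12.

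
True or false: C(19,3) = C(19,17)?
C(19,3) = 969 but C(19,17) = 171; symmetry gives C(19,3) = C(19,16), not C(19,17).

Answer: False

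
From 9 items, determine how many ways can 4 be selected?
C(9,4) = 9! / (4! × (9-4)!)
         = 9! / (4! × 5!)
         = 126
Final answer: 126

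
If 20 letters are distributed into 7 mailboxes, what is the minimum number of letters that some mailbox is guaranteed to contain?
3

Solution: Pigeonhole: ⌈20/7⌉ = 3.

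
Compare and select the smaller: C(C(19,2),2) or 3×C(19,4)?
3×C(19,4)

Solution: C(C(19,2),2)=14,535, 3×C(19,4)=11,628.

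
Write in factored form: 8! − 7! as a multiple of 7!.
7 × 7! = 35,280

8! − 7! = 8·7! − 7! = (8 − 1)·7! = 7 × 7! = 35,280.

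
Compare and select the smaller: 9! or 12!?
9!

9!=362,880, 12!=479,001,600. 12! > 9!.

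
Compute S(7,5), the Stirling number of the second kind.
140

Reasoning: Using the Stirling recurrence: S(n,k) = k·S(n-1,k) + S(n-1,k-1)
S(7,5) = 5·S(6,5) + S(6,4)
         = 5·15 + 65
         = 75 + 65
         = 140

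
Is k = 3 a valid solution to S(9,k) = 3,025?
Yes

Working:
S(9,3) = 3·S(8,3) + S(8,2) = 3·966 + 127 = 3,025, which equals 3,025.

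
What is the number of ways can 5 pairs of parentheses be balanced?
Using the Catalan number formula: C_n = C(2n, n) / (n+1)
C_5 = C(10, 5) / (5+1)
     = 252 / 6
     = 42

Answer: 42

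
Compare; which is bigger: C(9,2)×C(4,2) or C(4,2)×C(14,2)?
C(4,2)×C(14,2)

C(9,2)×C(4,2)=216, C(4,2)×C(14,2)=546.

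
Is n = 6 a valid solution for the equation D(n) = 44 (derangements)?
No

D(6) = (6-1)·[D(5) + D(4)] = 5·[44 + 9] = 265, which does not equal 44.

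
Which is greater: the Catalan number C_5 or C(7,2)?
C_5

Reasoning: C_5 = C(10,5)/(5+1) = 252/6 = 42; C(7,2) = 21.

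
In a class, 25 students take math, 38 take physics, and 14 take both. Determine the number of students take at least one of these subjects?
|A∪B| = |A|+|B|-|A∩B| = 25+38-14 = 49.
Final answer: 49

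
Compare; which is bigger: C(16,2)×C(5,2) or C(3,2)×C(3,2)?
C(16,2)×C(5,2)

Explanation: C(16,2)×C(5,2)=1,200, C(3,2)×C(3,2)=9.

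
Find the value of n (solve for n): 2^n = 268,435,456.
28

268,435,456 = 1,024 × 1,024 × 256 = 2^10 × 2^10 × 2^8 = 2^28, so n = 28.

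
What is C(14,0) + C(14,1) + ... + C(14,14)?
16,384

Solution: Sum of binomial coefficients = 2^14 = 16,384.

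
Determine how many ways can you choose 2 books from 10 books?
45

Solution: C(10,2) = 10! / (2! × (10-2)!)
         = 10! / (2! × 8!)
         = 45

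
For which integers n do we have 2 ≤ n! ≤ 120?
n! is strictly increasing; 2! = 2 and 5! = 120, so valid n = 2, 3, 4, 5.

Answer: 2, 3, 4, 5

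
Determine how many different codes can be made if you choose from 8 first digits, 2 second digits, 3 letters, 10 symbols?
480
By the multiplication principle: 8 × 2 × 3 × 10 = 480.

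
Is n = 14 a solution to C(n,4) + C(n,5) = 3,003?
C(14,4) + C(14,5) = 1,001 + 2,002 = 3,003, which equals 3,003.
Final answer: Yes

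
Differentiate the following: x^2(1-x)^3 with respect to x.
2x^1(1-x)^3 - 3x^2(1-x)^2

Reasoning: Product rule: 2x^{1}(1-x)^{3} + x^2·(-3)(1-x)^{2}.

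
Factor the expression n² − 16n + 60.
Seek roots whose sum is 16 and product is 60: (6, 10). So n² − 16n + 60 = (n − 6)(n − 10).

Answer: (n − 6)(n − 10)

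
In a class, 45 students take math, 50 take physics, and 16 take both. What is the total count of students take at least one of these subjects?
79

Explanation: |A∪B| = |A|+|B|-|A∩B| = 45+50-16 = 79.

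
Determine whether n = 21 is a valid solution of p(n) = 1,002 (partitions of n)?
Pentagonal recurrence p(n) = p(n−1) + p(n−2) − p(n−5) − p(n−7) + …: p(21) = p(20) + p(19) − p(16) − p(14) + p(9) + p(6) = 627 + 490 − 231 − 135 + 30 + 11 = 792, which does not equal 1,002.

Answer: No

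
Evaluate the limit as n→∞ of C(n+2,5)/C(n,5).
Both numerator and denominator grow as n^5/5! for large n, so the ratio → 1.

Answer: 1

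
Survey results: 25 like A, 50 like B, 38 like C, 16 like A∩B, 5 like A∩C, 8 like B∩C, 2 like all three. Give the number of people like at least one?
86
|A∪B∪C| = 25+50+38-16-5-8+2 = 86.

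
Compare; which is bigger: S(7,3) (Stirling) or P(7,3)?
S(7,3)

Solution: S(7,3) = 3·S(6,3) + S(6,2) = 3·90 + 31 = 301; P(7,3) = 210.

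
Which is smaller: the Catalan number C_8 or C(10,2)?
C(10,2)

Solution: C_8 = C(16,8)/(8+1) = 12,870/9 = 1,430; C(10,2) = 45.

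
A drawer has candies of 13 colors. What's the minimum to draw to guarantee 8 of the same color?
92

Explanation: Worst case: 7 of each = 91. One more: 92.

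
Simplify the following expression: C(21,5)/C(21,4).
17/5

Explanation: C(n,k+1)/C(n,k) = (n−k)/(k+1). Here (21−4)/(4+1) = 17/5 = 17/5.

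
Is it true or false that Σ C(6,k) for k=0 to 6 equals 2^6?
Binomial theorem: Σ C(6,k) = (1+1)^6 = 2^6 = 64; RHS 2^6 = 64.

Answer: True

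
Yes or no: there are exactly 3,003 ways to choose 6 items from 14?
Yes

Solution: C(14,6) = 3,003.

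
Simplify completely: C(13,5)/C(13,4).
C(n,k+1)/C(n,k) = (n−k)/(k+1). Here (13−4)/(4+1) = 9/5 = 9/5.

Answer: 9/5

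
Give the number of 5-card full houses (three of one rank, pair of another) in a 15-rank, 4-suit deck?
5,040

Triple rank: 15. Triple suits: C(4,3)=4. Pair rank: 14. Pair suits: C(4,2)=6. Total: 5,040.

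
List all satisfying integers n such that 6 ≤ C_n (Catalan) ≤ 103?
C_3=5; C_4=14; C_5=42; C_6=132. So valid n = 4, 5.
Final answer: 4, 5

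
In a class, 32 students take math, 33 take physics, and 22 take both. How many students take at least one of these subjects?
43

Explanation: |A∪B| = |A|+|B|-|A∩B| = 32+33-22 = 43.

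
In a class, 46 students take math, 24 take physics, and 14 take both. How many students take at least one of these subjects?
|A∪B| = |A|+|B|-|A∩B| = 46+24-14 = 56.
Final answer: 56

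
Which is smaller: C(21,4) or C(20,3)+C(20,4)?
Equal
By Pascal's identity: C(21,4) = C(20,3)+C(20,4) = 5,985. Equal.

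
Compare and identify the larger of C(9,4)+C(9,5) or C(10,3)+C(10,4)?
C(10,3)+C(10,4)

First=252, Second=330.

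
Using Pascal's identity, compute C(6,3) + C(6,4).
35

Explanation: C(6,3) + C(6,4) = C(7,4) = 35.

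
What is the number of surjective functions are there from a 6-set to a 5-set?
Onto functions = 5! × S(6,5)
First compute S(6,5) via recurrence:
Using the Stirling recurrence: S(n,k) = k·S(n-1,k) + S(n-1,k-1)
S(6,5) = 5·S(5,5) + S(5,4)
         = 5·1 + 10
         = 5 + 10
         = 15
Then: 120 × 15 = 1,800
Final answer: 1,800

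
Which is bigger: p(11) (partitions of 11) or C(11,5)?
C(11,5)

Reasoning: Pentagonal recurrence p(n) = p(n−1) + p(n−2) − p(n−5) − p(n−7) + …: p(11) = p(10) + p(9) − p(6) − p(4) = 42 + 30 − 11 − 5 = 56; C(11,5) = 462.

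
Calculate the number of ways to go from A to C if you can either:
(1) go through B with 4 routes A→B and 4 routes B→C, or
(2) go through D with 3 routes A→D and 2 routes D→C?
Route via B: 4×4=16. Route via D: 3×2=6. Total: 22.

Answer: 22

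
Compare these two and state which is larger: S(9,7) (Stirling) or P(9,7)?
P(9,7)

S(9,7) = 7·S(8,7) + S(8,6) = 7·28 + 266 = 462; P(9,7) = 181,440.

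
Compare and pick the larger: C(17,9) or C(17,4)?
C(17,9)

Explanation: C(17,9)=24,310, C(17,4)=2,380.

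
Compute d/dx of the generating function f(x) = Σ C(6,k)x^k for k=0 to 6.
Σ k·C(6,k)x^(k-1) for k=1 to 6

Solution: Term-by-term differentiation gives Σ k·C(6,k)x^{k-1} for k=1 to 6.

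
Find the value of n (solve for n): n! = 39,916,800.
11

Working:
n! is strictly increasing. 9! = 362,880, 10! = 3,628,800, 11! = 39,916,800 ✓. So n = 11.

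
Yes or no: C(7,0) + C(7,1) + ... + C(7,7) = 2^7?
Binomial theorem with x = y = 1: Σ C(7,i) = (1+1)^7 = 2^7 = 128. The statement holds.
Final answer: Yes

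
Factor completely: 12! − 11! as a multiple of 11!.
11 × 11! = 439,084,800

12! − 11! = 12·11! − 11! = (12 − 1)·11! = 11 × 11! = 439,084,800.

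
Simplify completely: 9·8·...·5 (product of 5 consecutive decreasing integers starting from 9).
15,120

Working:
This is P(9,5) = 9!/(4)! = 15,120.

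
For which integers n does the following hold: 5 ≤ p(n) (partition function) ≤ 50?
4, 5, 6, 7, 8, 9, 10

Reasoning: Tabulating p(n) via p(n) = p(n−1) + p(n−2) − p(n−5) − p(n−7) + …: p(3)=3; p(4)=5; p(5)=7; p(6)=11; p(7)=15; p(8)=22; p(9)=30; p(10)=42; p(11)=56. So valid n = 4, 5, 6, 7, 8, 9, 10.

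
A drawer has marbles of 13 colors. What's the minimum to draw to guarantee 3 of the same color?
Worst case: 2 of each = 26. One more: 27.

Answer: 27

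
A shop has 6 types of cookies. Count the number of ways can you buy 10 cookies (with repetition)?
3,003
Stars and bars: C(10+6-1, 10) = C(15, 10) = 3,003.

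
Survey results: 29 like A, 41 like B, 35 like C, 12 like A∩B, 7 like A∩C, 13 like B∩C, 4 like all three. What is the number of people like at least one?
77

|A∪B∪C| = 29+41+35-12-7-13+4 = 77.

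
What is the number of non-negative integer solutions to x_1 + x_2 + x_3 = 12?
91

Solution: C(12+3-1, 3-1) = 91.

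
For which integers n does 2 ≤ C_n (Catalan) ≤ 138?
C_1=1; C_2=2; C_3=5; C_4=14; C_5=42; C_6=132; C_7=429. So valid n = 2, 3, 4, 5, 6.

Answer: 2, 3, 4, 5, 6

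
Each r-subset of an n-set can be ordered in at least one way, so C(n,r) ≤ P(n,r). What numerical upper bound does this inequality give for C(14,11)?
14,529,715,200

Reasoning: P(14,11) = 14·13·12·11·10·9·8·7·6·5·4 = 14,529,715,200, so C(14,11) ≤ 14,529,715,200. (The bound is loose by a factor of 11! = 39,916,800: C(14,11) = 14,529,715,200/39,916,800 = 364.)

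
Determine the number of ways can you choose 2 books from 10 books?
45

Explanation: C(10,2) = 10! / (2! × (10-2)!)
         = 10! / (2! × 8!)
         = 45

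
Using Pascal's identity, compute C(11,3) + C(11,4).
C(11,3) + C(11,4) = C(12,4) = 495.
Final answer: 495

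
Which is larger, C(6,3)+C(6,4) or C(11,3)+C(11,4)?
C(11,3)+C(11,4)

First=35, Second=495.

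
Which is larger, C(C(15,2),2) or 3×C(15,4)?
C(C(15,2),2)

Reasoning: C(C(15,2),2)=5,460, 3×C(15,4)=4,095.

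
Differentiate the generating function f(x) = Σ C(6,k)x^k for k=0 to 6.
Σ k·C(6,k)x^(k-1) for k=1 to 6

Working:
Term-by-term differentiation gives Σ k·C(6,k)x^{k-1} for k=1 to 6.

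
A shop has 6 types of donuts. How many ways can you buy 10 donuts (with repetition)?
3,003

Working:
Stars and bars: C(10+6-1, 10) = C(15, 10) = 3,003.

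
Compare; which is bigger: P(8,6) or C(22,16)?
C(22,16)

Explanation: P(8,6)=20,160, C(22,16)=74,613.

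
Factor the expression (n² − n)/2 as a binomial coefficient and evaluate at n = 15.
C(n,2); C(15,2) = 105

Solution: (n² − n)/2 = n(n−1)/2 = C(n,2). At n = 15: C(15,2) = 105.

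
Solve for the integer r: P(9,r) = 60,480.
6

Working:
P(9,r) = 9·8·…·(9−r+1), a product of r factors. Multiplying down from 9: 9 = 9; 9·8 = 72; 9·8·7 = 504; 9·8·7·6 = 3,024; 9·8·7·6·5 = 15,120; 9·8·7·6·5·4 = 60,480 ✓ (6 factors). So r = 6.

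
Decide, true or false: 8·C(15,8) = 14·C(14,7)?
False

Explanation: Absorption identity k·C(n,k) = n·C(n-1,k-1). LHS = 8·6435 = 51,480; RHS = 14·3432 = 48,048.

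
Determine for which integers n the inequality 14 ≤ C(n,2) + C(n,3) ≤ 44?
5, 6

Explanation: C(4,2)+C(4,3)=10; C(5,2)+C(5,3)=20; C(6,2)+C(6,3)=35; C(7,2)+C(7,3)=56. So valid n = 5, 6.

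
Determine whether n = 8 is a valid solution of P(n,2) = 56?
Yes

Solution: P(8,2) = 8·7 = 56, which equals 56.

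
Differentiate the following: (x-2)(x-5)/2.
(2x - 7)/2

Solution: d/dx[(x-2)(x-5)] = (x-5) + (x-2) = 2x - 7. Dividing by 2 gives (2x - 7)/2.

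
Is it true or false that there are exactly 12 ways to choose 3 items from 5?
False

Reasoning: C(5,3) = 10 ≠ 12.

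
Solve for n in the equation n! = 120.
n! is strictly increasing. 3! = 6, 4! = 24, 5! = 120 ✓. So n = 5.
Final answer: 5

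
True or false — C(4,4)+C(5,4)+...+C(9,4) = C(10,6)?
Hockey stick identity gives Σ = C(10,5) = 252; RHS C(10,6) = 210.
Final answer: False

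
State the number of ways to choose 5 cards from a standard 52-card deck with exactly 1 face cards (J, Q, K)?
12 face cards and 40 non-face cards: C(12,1) × C(40,4) = 12 × 91,390 = 1,096,680.

Answer: 1,096,680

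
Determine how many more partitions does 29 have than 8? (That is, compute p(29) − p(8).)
Pentagonal recurrence p(n) = p(n−1) + p(n−2) − p(n−5) − p(n−7) + …: p(29) = p(28) + p(27) − p(24) − p(22) + p(17) + p(14) − p(7) − p(3) = 3,718 + 3,010 − 1,575 − 1,002 + 297 + 135 − 15 − 3 = 4,565.
p(8) = p(7) + p(6) − p(3) − p(1) = 15 + 11 − 3 − 1 = 22.
Difference = 4,565 − 22 = 4,543.

Answer: 4,543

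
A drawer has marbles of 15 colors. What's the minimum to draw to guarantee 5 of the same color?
Worst case: 4 of each = 60. One more: 61.

Answer: 61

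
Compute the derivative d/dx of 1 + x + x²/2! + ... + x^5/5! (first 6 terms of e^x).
1 + x + x²/2! + ... + x^4/4!

Reasoning: Differentiating term by term gives the first 5 terms of e^x.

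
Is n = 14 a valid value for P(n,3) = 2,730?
No

Working:
P(14,3) = 14·13·12 = 2,184, which does not equal 2,730.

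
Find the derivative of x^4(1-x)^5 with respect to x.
4x^3(1-x)^5 - 5x^4(1-x)^4
Product rule: 4x^{3}(1-x)^{5} + x^4·(-5)(1-x)^{4}.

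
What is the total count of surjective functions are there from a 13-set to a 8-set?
Onto functions = 8! × S(13,8)
First compute S(13,8) via recurrence:
Using the Stirling recurrence: S(n,k) = k·S(n-1,k) + S(n-1,k-1)
S(13,8) = 8·S(12,8) + S(12,7)
         = 8·159027 + 627396
         = 1272216 + 627396
         = 1,899,612
Then: 40320 × 1899612 = 76,592,355,840

Answer: 76,592,355,840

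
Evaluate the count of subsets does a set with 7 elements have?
Each element can be included or excluded: 2^7 = 128.

Answer: 128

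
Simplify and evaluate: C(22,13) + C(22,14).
By Pascal's identity: C(23,14) = 817,190.

Answer: 817,190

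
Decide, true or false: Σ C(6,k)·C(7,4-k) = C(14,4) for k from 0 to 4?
Vandermonde's identity gives C(13,4) = 715; RHS C(14,4) = 1,001.
Final answer: False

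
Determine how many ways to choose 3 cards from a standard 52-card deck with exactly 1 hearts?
9,633
13 hearts and 39 non-hearts: C(13,1) × C(39,2) = 13 × 741 = 9,633.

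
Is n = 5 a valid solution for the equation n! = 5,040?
No

Explanation: 5! = 5·4! = 5·24 = 120, which does not equal 5,040.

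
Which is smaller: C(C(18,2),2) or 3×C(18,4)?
3×C(18,4)

C(C(18,2),2)=11,628, 3×C(18,4)=9,180.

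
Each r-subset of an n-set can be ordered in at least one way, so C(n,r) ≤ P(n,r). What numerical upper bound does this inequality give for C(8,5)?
P(8,5) = 8·7·6·5·4 = 6,720, so C(8,5) ≤ 6,720. (The bound is loose by a factor of 5! = 120: C(8,5) = 6,720/120 = 56.)
Final answer: 6,720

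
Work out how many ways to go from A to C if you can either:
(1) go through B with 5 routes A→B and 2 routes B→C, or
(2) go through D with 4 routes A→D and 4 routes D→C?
26

Working:
Route via B: 5×2=10. Route via D: 4×4=16. Total: 26.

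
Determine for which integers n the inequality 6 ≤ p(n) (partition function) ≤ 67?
5, 6, 7, 8, 9, 10, 11

Reasoning: Tabulating p(n) via p(n) = p(n−1) + p(n−2) − p(n−5) − p(n−7) + …: p(4)=5; p(5)=7; p(6)=11; p(7)=15; p(8)=22; p(9)=30; p(10)=42; p(11)=56; p(12)=77. So valid n = 5, 6, 7, 8, 9, 10, 11.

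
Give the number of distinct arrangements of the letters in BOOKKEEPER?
151,200
Word has 10 letters (B=1, O=2, K=2, E=3, P=1, R=1). Arrangements: 10!/Π(k!) = 151,200.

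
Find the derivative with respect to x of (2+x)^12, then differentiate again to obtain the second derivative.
First derivative: 12(2+x)^{11}. Second derivative: 12·11·(2+x)^{10} = 132(2+x)^{10}.
Final answer: 132(2+x)^10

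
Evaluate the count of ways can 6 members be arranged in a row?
720
Arrangements of 6 distinct objects: 6! = 720.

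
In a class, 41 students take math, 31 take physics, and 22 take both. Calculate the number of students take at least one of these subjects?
50

|A∪B| = |A|+|B|-|A∩B| = 41+31-22 = 50.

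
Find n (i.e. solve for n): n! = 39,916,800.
n! is strictly increasing. 9! = 362,880, 10! = 3,628,800, 11! = 39,916,800 ✓. So n = 11.

Answer: 11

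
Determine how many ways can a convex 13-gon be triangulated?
58,786

Solution: Using the Catalan number formula: C_n = C(2n, n) / (n+1)
C_11 = C(22, 11) / (11+1)
     = 705432 / 12
     = 58,786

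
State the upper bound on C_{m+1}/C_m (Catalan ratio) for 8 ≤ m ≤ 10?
7/2
C_{m+1}/C_m = 2(2m+1)/(m+2), which increases with m. Maximum at m = 10: 2·21/12 = 7/2.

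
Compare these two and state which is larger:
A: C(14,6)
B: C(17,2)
A=C(14,6)=3,003, B=C(17,2)=136.
Final answer: A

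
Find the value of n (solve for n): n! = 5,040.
7

Working:
n! is strictly increasing. 5! = 120, 6! = 720, 7! = 5,040 ✓. So n = 7.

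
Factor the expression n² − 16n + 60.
(n − 6)(n − 10)

Working:
Seek roots whose sum is 16 and product is 60: (6, 10). So n² − 16n + 60 = (n − 6)(n − 10).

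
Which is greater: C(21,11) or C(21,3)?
C(21,11)

Reasoning: C(21,11)=352,716, C(21,3)=1,330.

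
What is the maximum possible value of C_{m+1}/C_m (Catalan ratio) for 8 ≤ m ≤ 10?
7/2

Explanation: C_{m+1}/C_m = 2(2m+1)/(m+2), which increases with m. Maximum at m = 10: 2·21/12 = 7/2.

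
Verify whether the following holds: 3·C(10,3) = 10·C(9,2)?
True

Working:
Absorption identity k·C(n,k) = n·C(n-1,k-1). LHS = 3·120 = 360; RHS = 10·36 = 360.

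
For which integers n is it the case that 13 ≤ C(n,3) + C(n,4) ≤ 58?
5, 6
C(4,3)+C(4,4)=5; C(5,3)+C(5,4)=15; C(6,3)+C(6,4)=35; C(7,3)+C(7,4)=70. So valid n = 5, 6.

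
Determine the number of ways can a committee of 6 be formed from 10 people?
210

Working:
C(10,6) = 10! / (6! × (10-6)!)
         = 10! / (6! × 4!)
         = 210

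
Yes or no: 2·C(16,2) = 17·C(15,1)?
No

Solution: Absorption identity k·C(n,k) = n·C(n-1,k-1). LHS = 2·120 = 240; RHS = 17·15 = 255.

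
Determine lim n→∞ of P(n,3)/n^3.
1

P(n,3) = n(n-1)(n-2) ≈ n^3 for large n. Limit = 1.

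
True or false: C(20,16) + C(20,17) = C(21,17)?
True

Explanation: Pascal's identity C(n,k) + C(n,k+1) = C(n+1,k+1): 4,845 + 1,140 = 5,985 = C(21,17).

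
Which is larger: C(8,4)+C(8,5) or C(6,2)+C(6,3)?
C(8,4)+C(8,5)

First=126, Second=35.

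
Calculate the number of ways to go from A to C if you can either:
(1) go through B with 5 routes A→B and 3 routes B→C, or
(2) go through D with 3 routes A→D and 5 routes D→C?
Route via B: 5×3=15. Route via D: 3×5=15. Total: 30.
Final answer: 30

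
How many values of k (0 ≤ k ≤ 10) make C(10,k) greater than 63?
Row 10 is unimodal and symmetric about k=10/2. C(10,2)=45 ≤ 63; C(10,3)=120 > 63; by symmetry C(10,k) > 63 for k = 3..7. That's 7 - 3 + 1 = 5 values.
Final answer: 5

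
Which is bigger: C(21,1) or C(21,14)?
C(21,1)=21, C(21,14)=116,280.
Final answer: C(21,14)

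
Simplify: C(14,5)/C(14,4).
2

Working:
C(n,k+1)/C(n,k) = (n−k)/(k+1). Here (14−4)/(4+1) = 10/5 = 2.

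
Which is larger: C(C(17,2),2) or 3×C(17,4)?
C(C(17,2),2)

Solution: C(C(17,2),2)=9,180, 3×C(17,4)=7,140.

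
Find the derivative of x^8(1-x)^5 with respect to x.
8x^7(1-x)^5 - 5x^8(1-x)^4

Reasoning: Product rule: 8x^{7}(1-x)^{5} + x^8·(-5)(1-x)^{4}.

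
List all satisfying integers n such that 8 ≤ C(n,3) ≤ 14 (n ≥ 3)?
C(4,3)=4; C(5,3)=10; C(6,3)=20. So valid n = 5.
Final answer: 5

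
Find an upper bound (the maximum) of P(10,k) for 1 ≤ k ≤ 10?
P(10,k) increases in k, so maximum at k = 10: 10! = 3,628,800.

Answer: 3,628,800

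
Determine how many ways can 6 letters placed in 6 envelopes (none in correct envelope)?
265

Solution: Using D(n) = (n-1)[D(n-1) + D(n-2)]:
D(6) = (6-1) × [D(5) + D(4)]
      = 5 × [44 + 9]
      = 5 × 53
      = 265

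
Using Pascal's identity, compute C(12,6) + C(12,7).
1,716

Explanation: C(12,6) + C(12,7) = C(13,7) = 1,716.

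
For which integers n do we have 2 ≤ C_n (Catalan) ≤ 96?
2, 3, 4, 5

Reasoning: C_1=1; C_2=2; C_3=5; C_4=14; C_5=42; C_6=132. So valid n = 2, 3, 4, 5.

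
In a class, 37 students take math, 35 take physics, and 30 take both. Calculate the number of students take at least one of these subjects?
|A∪B| = |A|+|B|-|A∩B| = 37+35-30 = 42.
Final answer: 42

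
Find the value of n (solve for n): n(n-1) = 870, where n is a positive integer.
n² − n − 870 = 0, so n = (1 ± √(1 + 4·870))/2 = (1 ± √3,481)/2 = (1 ± 59)/2, i.e. n = 30 or n = -29. Taking the positive root, n = 30 (check: 30×29 = 870).

Answer: 30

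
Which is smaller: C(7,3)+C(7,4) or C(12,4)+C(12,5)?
C(7,3)+C(7,4)

Solution: First=70, Second=1,287.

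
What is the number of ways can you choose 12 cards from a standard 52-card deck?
206,379,406,870

Solution: C(52,12) = 206,379,406,870.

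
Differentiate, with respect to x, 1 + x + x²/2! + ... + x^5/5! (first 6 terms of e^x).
Differentiating term by term gives the first 5 terms of e^x.

Answer: 1 + x + x²/2! + ... + x^4/4!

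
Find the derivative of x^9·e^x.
(9x^8 + x^9)e^x

Product rule: d/dx[x^9]·e^x + x^9·d/dx[e^x] = 9x^{8}e^x + x^9e^x.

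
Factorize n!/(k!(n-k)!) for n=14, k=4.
C(14,4) = 1,001
This is the binomial coefficient C(14,4) = 1,001.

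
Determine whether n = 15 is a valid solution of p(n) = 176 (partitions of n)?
Yes

Solution: Pentagonal recurrence p(n) = p(n−1) + p(n−2) − p(n−5) − p(n−7) + …: p(15) = p(14) + p(13) − p(10) − p(8) + p(3) + p(0) = 135 + 101 − 42 − 22 + 3 + 1 = 176, which equals 176.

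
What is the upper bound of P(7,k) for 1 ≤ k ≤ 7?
5,040

Reasoning: P(7,k) increases in k, so maximum at k = 7: 7! = 5,040.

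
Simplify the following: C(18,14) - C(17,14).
2,380

Solution: C(18,14) - C(17,14) = C(17,13) = 2,380.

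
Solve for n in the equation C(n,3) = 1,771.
23

C(n,3) = n(n−1)(n−2)/3! is increasing in n, and n(n−1)(n−2) = 3!·1,771 = 10,626 ≈ (n−1)^3 gives n ≈ 23.0. Check: C(21,3) = 1,330, C(22,3) = 1,540, C(23,3) = 1,771 ✓. So n = 23.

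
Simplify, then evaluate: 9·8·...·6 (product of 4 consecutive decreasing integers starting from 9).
3,024

This is P(9,4) = 9!/(5)! = 3,024.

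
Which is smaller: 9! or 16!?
9!

Working:
9!=362,880, 16!=20,922,789,888,000. 16! > 9!.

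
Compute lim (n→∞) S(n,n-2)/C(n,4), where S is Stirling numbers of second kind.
3

Explanation: The leading term of S(n,n-2) as a polynomial in n is (3)!!·C(n,4), so the ratio → (3)!! = 3.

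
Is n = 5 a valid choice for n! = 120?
Yes

Explanation: 5! = 5·4! = 5·24 = 120, which equals 120.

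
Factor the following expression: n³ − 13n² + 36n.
n(n − 4)(n − 9)

n³ − 13n² + 36n = n(n² − 13n + 36) = n(n − 4)(n − 9).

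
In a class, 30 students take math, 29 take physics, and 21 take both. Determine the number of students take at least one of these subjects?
38
|A∪B| = |A|+|B|-|A∩B| = 30+29-21 = 38.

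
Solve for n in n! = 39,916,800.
11

n! is strictly increasing. 9! = 362,880, 10! = 3,628,800, 11! = 39,916,800 ✓. So n = 11.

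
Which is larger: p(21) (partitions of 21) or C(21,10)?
C(21,10)
Pentagonal recurrence p(n) = p(n−1) + p(n−2) − p(n−5) − p(n−7) + …: p(21) = p(20) + p(19) − p(16) − p(14) + p(9) + p(6) = 627 + 490 − 231 − 135 + 30 + 11 = 792; C(21,10) = 352,716.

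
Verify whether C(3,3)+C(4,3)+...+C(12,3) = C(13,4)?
True

Explanation: Hockey stick identity gives Σ = C(13,4) = 715; RHS C(13,4) = 715.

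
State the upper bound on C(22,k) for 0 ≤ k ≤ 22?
705,432

Solution: Maximum at k = 11: C(22,11) = 705,432.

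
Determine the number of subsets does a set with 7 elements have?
128

Explanation: Each element can be included or excluded: 2^7 = 128.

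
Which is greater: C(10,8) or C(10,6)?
C(10,6)

Explanation: C(10,8)=45, C(10,6)=210.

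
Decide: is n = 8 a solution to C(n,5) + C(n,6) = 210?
No
C(8,5) + C(8,6) = 56 + 28 = 84, which does not equal 210.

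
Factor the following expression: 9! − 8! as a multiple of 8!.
8 × 8! = 322,560

Explanation: 9! − 8! = 9·8! − 8! = (9 − 1)·8! = 8 × 8! = 322,560.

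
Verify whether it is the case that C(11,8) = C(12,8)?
LHS = C(11,8) = 165; RHS = C(12,8) = 495. 165 ≠ 495, so the statement does not hold.

Answer: False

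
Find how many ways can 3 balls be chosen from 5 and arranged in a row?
60

Solution: P(5,3) = 5!/(5-3)! = 60.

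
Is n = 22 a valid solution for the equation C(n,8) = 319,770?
Yes

Working:
C(22,8) = 22·21·20·19·18·17·16·15/8! = 12,893,126,400/40,320 = 319,770, which equals 319,770.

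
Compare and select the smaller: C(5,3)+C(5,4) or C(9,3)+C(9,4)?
C(5,3)+C(5,4)

Solution: First=15, Second=210.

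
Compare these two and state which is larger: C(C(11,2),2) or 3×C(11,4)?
C(C(11,2),2)
C(C(11,2),2)=1,485, 3×C(11,4)=990.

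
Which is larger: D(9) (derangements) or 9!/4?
D(9)

Working:
D(9) = (9-1)·[D(8) + D(7)] = 8·[14,833 + 1,854] = 133,496; 9!/4 = 362,880/4 = 90,720.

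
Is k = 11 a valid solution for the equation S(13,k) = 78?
No

Solution: S(13,11) = 11·S(12,11) + S(12,10) = 11·66 + 1,705 = 2,431, which does not equal 78.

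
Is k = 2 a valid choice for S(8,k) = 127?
Yes

S(8,2) = 2·S(7,2) + S(7,1) = 2·63 + 1 = 127, which equals 127.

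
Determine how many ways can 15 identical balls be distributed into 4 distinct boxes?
C(15+4-1, 4-1) = C(18, 3) = 816.

Answer: 816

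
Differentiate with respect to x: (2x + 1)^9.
18(2x + 1)^8

Explanation: Chain rule: 9(2x+1)^{8} × 2 = 18(2x+1)^{8}.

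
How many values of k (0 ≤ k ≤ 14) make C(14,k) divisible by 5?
Checking C(14,k) mod 5 for k = 0..14: none are divisible by 5. Count = 0.

Answer: 0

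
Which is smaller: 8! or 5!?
5!

Solution: 8!=40,320, 5!=120. 8! > 5!.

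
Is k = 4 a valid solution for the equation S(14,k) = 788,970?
No

Working:
S(14,4) = 4·S(13,4) + S(13,3) = 4·2,532,530 + 261,625 = 10,391,745, which does not equal 788,970.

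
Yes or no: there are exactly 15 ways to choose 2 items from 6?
Yes

C(6,2) = 15.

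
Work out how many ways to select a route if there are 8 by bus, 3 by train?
11

Explanation: By the addition principle: 8 + 3 = 11.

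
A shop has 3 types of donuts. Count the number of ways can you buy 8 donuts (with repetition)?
45

Working:
Stars and bars: C(8+3-1, 8) = C(10, 8) = 45.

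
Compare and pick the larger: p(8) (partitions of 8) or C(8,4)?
C(8,4)

Explanation: Pentagonal recurrence p(n) = p(n−1) + p(n−2) − p(n−5) − p(n−7) + …: p(8) = p(7) + p(6) − p(3) − p(1) = 15 + 11 − 3 − 1 = 22; C(8,4) = 70.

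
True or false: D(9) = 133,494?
False
Derangements of 9 elements: D(9) = (9-1)·[D(8) + D(7)] = 8·[14,833 + 1,854] = 133,496.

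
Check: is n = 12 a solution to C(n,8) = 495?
C(12,8) = 12·11·10·9·8·7·6·5/8! = 19,958,400/40,320 = 495, which equals 495.

Answer: Yes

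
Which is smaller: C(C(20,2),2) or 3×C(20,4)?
C(C(20,2),2)=17,955, 3×C(20,4)=14,535.

Answer: 3×C(20,4)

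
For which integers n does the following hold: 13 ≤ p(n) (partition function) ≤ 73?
7, 8, 9, 10, 11

Tabulating p(n) via p(n) = p(n−1) + p(n−2) − p(n−5) − p(n−7) + …: p(6)=11; p(7)=15; p(8)=22; p(9)=30; p(10)=42; p(11)=56; p(12)=77. So valid n = 7, 8, 9, 10, 11.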